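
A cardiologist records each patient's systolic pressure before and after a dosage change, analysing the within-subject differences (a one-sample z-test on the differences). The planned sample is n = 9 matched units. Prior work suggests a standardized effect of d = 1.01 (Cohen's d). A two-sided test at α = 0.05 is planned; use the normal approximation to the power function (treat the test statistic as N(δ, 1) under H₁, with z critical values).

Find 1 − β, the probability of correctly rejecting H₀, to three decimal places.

Power ≈ 0.858

Noncentrality parameter: δ = d·√n = 1.01 × √9 = 3.0300
Critical value for a two-sided test at α = 0.05: z_{α/2} = 1.960.
Power = Φ(δ − 1.960) + Φ(−δ − 1.960) = Φ(1.070) + Φ(-4.990) = 0.8577 + 0.0000 = 0.8577.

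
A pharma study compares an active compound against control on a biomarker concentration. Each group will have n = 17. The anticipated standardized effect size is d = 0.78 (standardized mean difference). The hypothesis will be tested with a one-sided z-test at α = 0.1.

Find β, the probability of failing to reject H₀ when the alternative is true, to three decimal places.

Noncentrality parameter: δ = d·√(n/2) = 0.78 × √(17/2) = 2.2741
One-sided α = 0.1 → critical value z_{0.1} = 1.282.
Power = P(Z > 1.282 − δ) = Φ(0.993) = 0.8395.
Type II error: β = 1 − power = 1 − 0.8395 = 0.1605.

β ≈ 0.160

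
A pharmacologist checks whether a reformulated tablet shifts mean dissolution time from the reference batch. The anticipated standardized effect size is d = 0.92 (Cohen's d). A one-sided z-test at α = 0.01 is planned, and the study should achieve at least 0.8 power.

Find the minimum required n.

For power 0.8 need Φ(δ − z_{0.01}) = 0.8, so δ = z_{0.01} + z_{0.20} = 2.326 + 0.842 = 3.168.
δ = d·√n ⇒ n = (δ/d)² = (3.168 / 0.92)² = 11.86.
Round up to the next whole unit.

n = 12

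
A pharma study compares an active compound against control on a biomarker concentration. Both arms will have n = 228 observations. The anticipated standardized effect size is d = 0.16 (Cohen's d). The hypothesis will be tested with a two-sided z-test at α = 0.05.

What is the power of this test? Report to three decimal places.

Noncentrality parameter: δ = d·√(n/2) = 0.16 × √(228/2) = 1.7083
Critical value for a two-sided test at α = 0.05: z_{α/2} = 1.960.
Power = Φ(δ − 1.960) + Φ(−δ − 1.960) = Φ(-0.252) + Φ(-3.668) = 0.4007 + 0.0001 = 0.4008.

Power ≈ 0.401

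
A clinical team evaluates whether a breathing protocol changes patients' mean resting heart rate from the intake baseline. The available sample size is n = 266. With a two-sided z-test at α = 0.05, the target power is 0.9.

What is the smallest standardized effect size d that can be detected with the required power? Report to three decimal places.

d ≈ 0.199

Required noncentrality: δ = z_{0.025} + z_{0.10} = 1.960 + 1.282 = 3.242.
(Lower-tail contribution to power is negligible for δ > 0.)
δ = d·√n ⇒ d = δ/√n = 3.242/√266 = 0.1988.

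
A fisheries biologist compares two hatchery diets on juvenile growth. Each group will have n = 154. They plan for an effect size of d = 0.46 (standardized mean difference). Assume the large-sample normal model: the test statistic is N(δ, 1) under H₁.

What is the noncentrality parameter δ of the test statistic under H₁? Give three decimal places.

δ ≈ 4.036

The noncentrality parameter scales effect size by the design's sample-size factor: δ = d·√(n/2) = 0.46 × √(154/2) = 4.0365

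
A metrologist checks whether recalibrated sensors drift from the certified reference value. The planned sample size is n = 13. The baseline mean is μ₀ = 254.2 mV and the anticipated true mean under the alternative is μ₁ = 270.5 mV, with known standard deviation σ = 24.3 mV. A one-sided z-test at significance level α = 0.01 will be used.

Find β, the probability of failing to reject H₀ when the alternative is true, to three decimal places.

β ≈ 0.463

Standardized effect: d = |μ₁ − μ₀| / σ = |270.5 − 254.2| / 24.3 = 0.6708
Noncentrality parameter: δ = d·√n = 0.6708 × √13 = 2.4185
One-sided α = 0.01 → critical value z_{0.01} = 2.326.
Power = Φ(δ − 2.326) = Φ(0.092) = 0.5367.
Type II error: β = 1 − power = 1 − 0.5367 = 0.4633.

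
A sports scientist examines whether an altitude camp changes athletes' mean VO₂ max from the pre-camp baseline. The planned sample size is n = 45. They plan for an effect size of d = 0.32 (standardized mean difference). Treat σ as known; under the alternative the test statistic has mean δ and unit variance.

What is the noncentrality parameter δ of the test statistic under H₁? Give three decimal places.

The noncentrality parameter scales effect size by the design's sample-size factor: δ = d·√n = 0.32 × √45 = 2.1466

δ ≈ 2.147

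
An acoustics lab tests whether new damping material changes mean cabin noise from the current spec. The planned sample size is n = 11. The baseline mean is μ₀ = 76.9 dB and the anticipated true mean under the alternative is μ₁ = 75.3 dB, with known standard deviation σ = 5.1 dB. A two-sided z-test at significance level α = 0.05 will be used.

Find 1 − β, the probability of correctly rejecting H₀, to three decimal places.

Standardized effect: d = |μ₁ − μ₀| / σ = |75.3 − 76.9| / 5.1 = 0.3137
Noncentrality parameter: δ = d·√n = 0.3137 × √11 = 1.0405
Two-sided α = 0.05 → critical value z_{0.025} = 1.960.
Power = Φ(δ − 1.960) + Φ(−δ − 1.960) = Φ(-0.919) + Φ(-3.000) = 0.1789 + 0.0013 = 0.1803.

Power ≈ 0.180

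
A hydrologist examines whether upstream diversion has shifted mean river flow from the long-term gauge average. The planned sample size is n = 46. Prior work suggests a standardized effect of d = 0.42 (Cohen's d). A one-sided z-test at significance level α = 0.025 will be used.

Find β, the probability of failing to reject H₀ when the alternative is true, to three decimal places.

β ≈ 0.187

Noncentrality parameter: δ = d·√n = 0.42 × √46 = 2.8486
One-sided α = 0.025 → critical value z_{0.025} = 1.960.
Power = P(Z > 1.960 − δ) = Φ(0.889) = 0.8129.
Type II error: β = 1 − power = 1 − 0.8129 = 0.1871.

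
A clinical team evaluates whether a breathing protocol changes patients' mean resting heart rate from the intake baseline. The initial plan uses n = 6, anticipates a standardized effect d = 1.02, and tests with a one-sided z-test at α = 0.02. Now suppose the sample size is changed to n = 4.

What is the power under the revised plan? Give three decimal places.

Power ≈ 0.495

With n = 4: δ = d·√n = 1.02 × √4 = 2.0400. Critical value z_{0.02} = 2.054.
Revised power = P(Z > 2.054 − δ) = Φ(-0.014) = 0.4945.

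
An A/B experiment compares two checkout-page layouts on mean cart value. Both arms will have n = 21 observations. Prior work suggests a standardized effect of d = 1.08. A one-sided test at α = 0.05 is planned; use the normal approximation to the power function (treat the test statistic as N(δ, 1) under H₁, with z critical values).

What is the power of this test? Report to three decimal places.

Noncentrality parameter: δ = d·√(n/2) = 1.08 × √(21/2) = 3.4996
Critical value for a one-sided test at α = 0.05: z_α = 1.645.
Power = P(Z > 1.645 − δ) = Φ(1.855) = 0.9682.

Power ≈ 0.968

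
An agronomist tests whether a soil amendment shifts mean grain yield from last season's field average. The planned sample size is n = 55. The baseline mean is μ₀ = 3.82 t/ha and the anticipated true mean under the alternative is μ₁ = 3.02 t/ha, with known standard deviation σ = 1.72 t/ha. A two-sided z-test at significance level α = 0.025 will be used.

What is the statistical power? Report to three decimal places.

Power ≈ 0.886

Standardized effect: d = |μ₁ − μ₀| / σ = |3.02 − 3.82| / 1.72 = 0.4651
Noncentrality parameter: δ = d·√n = 0.4651 × √55 = 3.4494
Critical value for a two-sided test at α = 0.025: z_{α/2} = 2.241.
Power = Φ(δ − 2.241) + Φ(−δ − 2.241) = Φ(1.208) + Φ(-5.691) = 0.8865 + 0.0000 = 0.8865.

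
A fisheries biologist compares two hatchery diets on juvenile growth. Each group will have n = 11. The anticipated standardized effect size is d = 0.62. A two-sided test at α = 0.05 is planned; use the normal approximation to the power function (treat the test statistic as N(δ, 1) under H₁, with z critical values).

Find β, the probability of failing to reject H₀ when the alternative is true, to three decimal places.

β ≈ 0.693

Noncentrality parameter: λ = d·√(n/2) = 0.62 × √(11/2) = 1.4540
Two-sided α = 0.05 → critical value z_{0.025} = 1.960.
Power = Φ(λ − 1.960) + Φ(−λ − 1.960) = Φ(-0.506) + Φ(-3.414) = 0.3065 + 0.0003 = 0.3068.
Type II error: β = 1 − power = 1 − 0.3068 = 0.6932.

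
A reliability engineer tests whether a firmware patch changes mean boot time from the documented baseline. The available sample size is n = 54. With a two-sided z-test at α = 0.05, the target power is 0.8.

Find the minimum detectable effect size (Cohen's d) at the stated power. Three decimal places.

Need Φ(δ − 1.960) = 0.8, so δ = 1.960 + 0.842 = 2.802.
(Lower-tail contribution to power is negligible for δ > 0.)
δ = d·√n ⇒ d = δ/√n = 2.802/√54 = 0.3812.

d ≈ 0.381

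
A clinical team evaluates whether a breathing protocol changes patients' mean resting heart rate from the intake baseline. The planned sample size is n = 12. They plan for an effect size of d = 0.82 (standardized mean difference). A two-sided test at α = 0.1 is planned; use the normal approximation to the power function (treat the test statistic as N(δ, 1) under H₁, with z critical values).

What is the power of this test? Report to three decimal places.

Power ≈ 0.884

Noncentrality parameter: δ = d·√n = 0.82 × √12 = 2.8406
Two-sided α = 0.1 → critical value z_{0.05} = 1.645.
Power = Φ(δ − 1.645) + Φ(−δ − 1.645) = Φ(1.196) + Φ(-4.485) = 0.8841 + 0.0000 = 0.8841.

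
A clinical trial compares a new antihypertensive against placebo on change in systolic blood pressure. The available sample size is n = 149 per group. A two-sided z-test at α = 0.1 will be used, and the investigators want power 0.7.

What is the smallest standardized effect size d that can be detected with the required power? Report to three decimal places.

d ≈ 0.251

Need Φ(δ − 1.645) = 0.7, so δ = 1.645 + 0.524 = 2.169.
(The second rejection-region term Φ(−δ − z_{α/2}) is negligible and dropped.)
δ = d·√(n/2) ⇒ d = δ/√(n/2) = 2.169/√(149/2) = 0.2513.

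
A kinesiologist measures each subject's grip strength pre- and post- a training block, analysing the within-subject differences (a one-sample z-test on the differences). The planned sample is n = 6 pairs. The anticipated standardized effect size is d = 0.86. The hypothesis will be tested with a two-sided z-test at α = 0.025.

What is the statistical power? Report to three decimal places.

Noncentrality parameter: δ = d·√n = 0.86 × √6 = 2.1066
Two-sided α = 0.025 → critical value z_{0.0125} = 2.241.
Power = Φ(δ − 2.241) + Φ(−δ − 2.241) = Φ(-0.135) + Φ(-4.348) = 0.4464 + 0.0000 = 0.4464.

Power ≈ 0.446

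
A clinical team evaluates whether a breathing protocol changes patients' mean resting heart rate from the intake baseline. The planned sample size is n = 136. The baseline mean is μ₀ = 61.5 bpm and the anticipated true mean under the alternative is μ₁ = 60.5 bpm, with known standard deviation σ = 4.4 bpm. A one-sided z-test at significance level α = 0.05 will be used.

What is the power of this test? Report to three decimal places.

Standardized effect: d = |μ₁ − μ₀| / σ = |60.5 − 61.5| / 4.4 = 0.2273
Noncentrality parameter: δ = d·√n = 0.2273 × √136 = 2.6504
One-sided α = 0.05 → critical value z_{0.05} = 1.645.
Power = P(Z > 1.645 − δ) = Φ(1.006) = 0.8427.

Power ≈ 0.843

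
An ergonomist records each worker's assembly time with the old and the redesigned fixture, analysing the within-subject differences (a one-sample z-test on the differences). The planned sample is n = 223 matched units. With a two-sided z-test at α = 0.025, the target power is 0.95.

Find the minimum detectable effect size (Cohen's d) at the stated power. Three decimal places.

d ≈ 0.260

Required noncentrality: δ = z_{0.0125} + z_{0.05} = 2.241 + 1.645 = 3.886.
(Lower-tail contribution to power is negligible for δ > 0.)
δ = d·√n ⇒ d = δ/√n = 3.886/√223 = 0.2602.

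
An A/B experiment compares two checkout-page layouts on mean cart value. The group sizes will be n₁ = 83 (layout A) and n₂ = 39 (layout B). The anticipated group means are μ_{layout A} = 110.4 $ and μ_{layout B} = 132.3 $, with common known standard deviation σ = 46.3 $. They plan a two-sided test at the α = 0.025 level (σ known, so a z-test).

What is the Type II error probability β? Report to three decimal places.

β ≈ 0.423

Standardized effect: d = |μ_{layout A} − μ_{layout B}| / σ = |110.4 − 132.3| / 46.3 = 0.4730
Noncentrality parameter: δ = d / √(1/n₁ + 1/n₂) = 0.4730 / √(1/83 + 1/39) = 2.4364
Two-sided α = 0.025 → critical value z_{0.0125} = 2.241.
Power = Φ(δ − 2.241) + Φ(−δ − 2.241) = Φ(0.195) + Φ(-4.678) = 0.5773 + 0.0000 = 0.5773.
Type II error: β = 1 − power = 1 − 0.5773 = 0.4227.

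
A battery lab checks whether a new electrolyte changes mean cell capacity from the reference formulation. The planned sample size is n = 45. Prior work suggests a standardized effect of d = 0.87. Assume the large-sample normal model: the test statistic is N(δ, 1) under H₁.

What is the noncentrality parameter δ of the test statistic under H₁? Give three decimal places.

δ ≈ 5.836

The noncentrality parameter scales effect size by the design's sample-size factor: δ = d·√n = 0.87 × √45 = 5.8361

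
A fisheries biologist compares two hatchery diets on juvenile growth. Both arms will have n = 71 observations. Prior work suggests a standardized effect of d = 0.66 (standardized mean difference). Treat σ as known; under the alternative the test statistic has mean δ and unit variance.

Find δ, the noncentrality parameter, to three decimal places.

δ ≈ 3.932

The noncentrality parameter scales effect size by the design's sample-size factor: δ = d·√(n/2) = 0.66 × √(71/2) = 3.9324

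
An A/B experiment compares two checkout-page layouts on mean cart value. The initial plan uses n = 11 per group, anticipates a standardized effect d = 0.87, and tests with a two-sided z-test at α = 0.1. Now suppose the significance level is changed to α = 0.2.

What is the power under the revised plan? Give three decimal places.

δ = d·√(n/2) = 0.87 × √(11/2) = 2.0403 (unchanged). New critical value: z_{0.1} = 1.282.
Revised power = Φ(δ − 1.282) + Φ(−δ − 1.282) = Φ(0.759) + Φ(-3.322) = 0.7760 + 0.0004 = 0.7765.

Power ≈ 0.776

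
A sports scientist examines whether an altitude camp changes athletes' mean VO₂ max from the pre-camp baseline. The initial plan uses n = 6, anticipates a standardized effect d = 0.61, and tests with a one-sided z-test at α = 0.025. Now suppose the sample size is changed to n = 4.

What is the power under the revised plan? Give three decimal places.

With n = 4: δ = d·√n = 0.61 × √4 = 1.2200. Critical value z_{0.025} = 1.960.
Revised power = P(Z > 1.960 − δ) = Φ(-0.740) = 0.2297.

Power ≈ 0.230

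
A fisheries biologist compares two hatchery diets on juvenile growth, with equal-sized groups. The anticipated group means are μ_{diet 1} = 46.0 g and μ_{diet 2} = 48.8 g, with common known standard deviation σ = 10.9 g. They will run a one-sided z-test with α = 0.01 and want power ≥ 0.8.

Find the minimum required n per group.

Standardized effect: d = |μ_{diet 1} − μ_{diet 2}| / σ = |46.0 − 48.8| / 10.9 = 0.2569
For power 0.8 need Φ(δ − z_{0.01}) = 0.8, so δ = z_{0.01} + z_{0.20} = 2.326 + 0.842 = 3.168.
δ = d·√(n/2) ⇒ n = 2(δ/d)² = 2 × (3.168 / 0.2569)² = 304.18.
Round up to the next whole unit.

n = 305 per group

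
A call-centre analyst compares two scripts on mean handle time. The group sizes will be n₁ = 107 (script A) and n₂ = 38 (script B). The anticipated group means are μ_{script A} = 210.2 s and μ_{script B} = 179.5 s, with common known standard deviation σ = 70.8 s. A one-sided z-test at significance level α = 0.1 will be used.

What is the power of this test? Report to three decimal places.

Power ≈ 0.845

Standardized effect: d = |μ_{script A} − μ_{script B}| / σ = |210.2 − 179.5| / 70.8 = 0.4336
Noncentrality parameter: δ = d / √(1/n₁ + 1/n₂) = 0.4336 / √(1/107 + 1/38) = 2.2962
One-sided α = 0.1 → critical value z_{0.1} = 1.282.
Power = P(Z > 1.282 − δ) = Φ(1.015) = 0.8449.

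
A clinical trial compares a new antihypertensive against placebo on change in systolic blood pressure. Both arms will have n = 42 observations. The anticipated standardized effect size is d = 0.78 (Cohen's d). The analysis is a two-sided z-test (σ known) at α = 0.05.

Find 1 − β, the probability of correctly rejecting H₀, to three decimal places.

Noncentrality parameter: δ = d·√(n/2) = 0.78 × √(42/2) = 3.5744
Two-sided α = 0.05 → critical value z_{0.025} = 1.960.
Power = Φ(δ − 1.960) + Φ(−δ − 1.960) = Φ(1.614) + Φ(-5.534) = 0.9468 + 0.0000 = 0.9468.

Power ≈ 0.947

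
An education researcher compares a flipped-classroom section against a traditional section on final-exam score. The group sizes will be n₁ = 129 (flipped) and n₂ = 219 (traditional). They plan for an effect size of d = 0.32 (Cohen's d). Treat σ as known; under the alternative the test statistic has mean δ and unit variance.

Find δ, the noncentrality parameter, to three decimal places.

The noncentrality parameter scales effect size by the design's sample-size factor: δ = d / √(1/n₁ + 1/n₂) = 0.32 / √(1/129 + 1/219) = 2.8832

δ ≈ 2.883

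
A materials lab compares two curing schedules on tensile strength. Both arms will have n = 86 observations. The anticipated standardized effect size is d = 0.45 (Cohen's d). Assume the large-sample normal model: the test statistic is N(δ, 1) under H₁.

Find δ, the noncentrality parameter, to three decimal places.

δ ≈ 2.951

The noncentrality parameter scales effect size by the design's sample-size factor: δ = d·√(n/2) = 0.45 × √(86/2) = 2.9508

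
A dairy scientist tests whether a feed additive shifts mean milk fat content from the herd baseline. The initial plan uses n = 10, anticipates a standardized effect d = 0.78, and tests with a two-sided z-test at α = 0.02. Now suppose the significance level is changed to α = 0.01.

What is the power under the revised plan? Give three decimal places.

Power ≈ 0.457

δ = d·√n = 0.78 × √10 = 2.4666 (unchanged). New critical value: z_{0.005} = 2.576.
Revised power = Φ(δ − 2.576) + Φ(−δ − 2.576) = Φ(-0.109) + Φ(-5.042) = 0.4565 + 0.0000 = 0.4565.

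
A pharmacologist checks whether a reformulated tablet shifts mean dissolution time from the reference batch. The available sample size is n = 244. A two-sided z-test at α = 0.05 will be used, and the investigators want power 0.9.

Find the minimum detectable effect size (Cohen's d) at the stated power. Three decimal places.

Required noncentrality: δ = z_{0.025} + z_{0.10} = 1.960 + 1.282 = 3.242.
(Lower-tail contribution to power is negligible for δ > 0.)
δ = d·√n ⇒ d = δ/√n = 3.242/√244 = 0.2075.

d ≈ 0.208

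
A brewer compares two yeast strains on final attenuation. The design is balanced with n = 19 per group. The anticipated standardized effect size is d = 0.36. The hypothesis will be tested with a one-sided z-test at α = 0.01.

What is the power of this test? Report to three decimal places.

Noncentrality parameter: δ = d·√(n/2) = 0.36 × √(19/2) = 1.1096
One-sided α = 0.01 → critical value z_{0.01} = 2.326.
Power = P(Z > 2.326 − δ) = Φ(-1.217) = 0.1118.

Power ≈ 0.112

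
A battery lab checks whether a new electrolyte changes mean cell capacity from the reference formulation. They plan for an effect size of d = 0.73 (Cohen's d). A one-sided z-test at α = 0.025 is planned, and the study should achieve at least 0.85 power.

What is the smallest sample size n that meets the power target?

Set Φ(δ − 1.960) = 0.85; then δ − 1.960 = Φ⁻¹(0.85) = 1.036, giving δ = 2.996.
δ = d·√n ⇒ n = (δ/d)² = (2.996 / 0.73)² = 16.85.
Round up to the next whole unit.

n = 17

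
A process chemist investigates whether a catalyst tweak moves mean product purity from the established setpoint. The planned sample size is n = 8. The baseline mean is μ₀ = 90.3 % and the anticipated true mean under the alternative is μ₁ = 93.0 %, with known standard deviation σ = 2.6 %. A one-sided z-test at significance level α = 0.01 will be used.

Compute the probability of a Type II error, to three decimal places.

Standardized effect: d = |μ₁ − μ₀| / σ = |93.0 − 90.3| / 2.6 = 1.0385
Noncentrality parameter: λ = d·√n = 1.0385 × √8 = 2.9372
Critical value for a one-sided test at α = 0.01: z_α = 2.326.
Power = Φ(λ − 2.326) = Φ(0.611) = 0.7294.
Type II error: β = 1 − power = 1 − 0.7294 = 0.2706.

β ≈ 0.271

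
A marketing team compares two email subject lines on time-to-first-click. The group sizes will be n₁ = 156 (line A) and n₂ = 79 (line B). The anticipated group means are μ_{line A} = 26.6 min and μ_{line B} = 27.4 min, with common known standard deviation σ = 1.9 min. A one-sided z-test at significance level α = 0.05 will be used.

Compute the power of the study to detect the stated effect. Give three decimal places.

Standardized effect: d = |μ_{line A} − μ_{line B}| / σ = |26.6 − 27.4| / 1.9 = 0.4211
Noncentrality parameter: δ = d / √(1/n₁ + 1/n₂) = 0.4211 / √(1/156 + 1/79) = 3.0491
One-sided α = 0.05 → critical value z_{0.05} = 1.645.
Power = P(Z > 1.645 − δ) = Φ(1.404) = 0.9199.

Power ≈ 0.920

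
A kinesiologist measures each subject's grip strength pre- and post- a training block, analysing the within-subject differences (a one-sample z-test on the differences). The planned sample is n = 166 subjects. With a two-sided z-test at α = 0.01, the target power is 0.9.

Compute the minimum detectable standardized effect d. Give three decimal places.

Required noncentrality: δ = z_{0.005} + z_{0.10} = 2.576 + 1.282 = 3.857.
(The second rejection-region term Φ(−δ − z_{α/2}) is negligible and dropped.)
δ = d·√n ⇒ d = δ/√n = 3.857/√166 = 0.2994.

d ≈ 0.299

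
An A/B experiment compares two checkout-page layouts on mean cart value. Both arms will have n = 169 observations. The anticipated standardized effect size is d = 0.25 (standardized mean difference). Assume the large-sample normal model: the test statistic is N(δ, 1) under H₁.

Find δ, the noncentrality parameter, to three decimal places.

δ ≈ 2.298

The noncentrality parameter scales effect size by the design's sample-size factor: δ = d·√(n/2) = 0.25 × √(169/2) = 2.2981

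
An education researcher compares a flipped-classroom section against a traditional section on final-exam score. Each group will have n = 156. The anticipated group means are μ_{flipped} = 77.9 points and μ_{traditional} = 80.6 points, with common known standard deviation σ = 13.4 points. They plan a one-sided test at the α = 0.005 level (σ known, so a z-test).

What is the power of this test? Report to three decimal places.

Power ≈ 0.213

Standardized effect: d = |μ_{flipped} − μ_{traditional}| / σ = |77.9 − 80.6| / 13.4 = 0.2015
Noncentrality parameter: δ = d·√(n/2) = 0.2015 × √(156/2) = 1.7795
One-sided α = 0.005 → critical value z_{0.005} = 2.576.
Power = Φ(δ − 2.576) = Φ(-0.796) = 0.2129.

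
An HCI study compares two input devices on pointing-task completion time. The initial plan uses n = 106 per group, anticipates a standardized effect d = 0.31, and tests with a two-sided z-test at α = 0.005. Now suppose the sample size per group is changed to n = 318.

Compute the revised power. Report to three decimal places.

With n = 318 per group: δ = d·√(n/2) = 0.31 × √(318/2) = 3.9090. Critical value z_{0.0025} = 2.807.
Revised power = Φ(δ − 2.807) + Φ(−δ − 2.807) = Φ(1.102) + Φ(-6.716) = 0.8648 + 0.0000 = 0.8648.

Power ≈ 0.865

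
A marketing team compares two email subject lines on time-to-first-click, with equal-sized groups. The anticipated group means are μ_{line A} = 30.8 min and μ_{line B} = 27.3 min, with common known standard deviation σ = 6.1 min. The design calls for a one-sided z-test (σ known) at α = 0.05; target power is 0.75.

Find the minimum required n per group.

Standardized effect: d = |μ_{line A} − μ_{line B}| / σ = |30.8 − 27.3| / 6.1 = 0.5738
Set Φ(δ − 1.645) = 0.75; then δ − 1.645 = Φ⁻¹(0.75) = 0.674, giving δ = 2.319.
δ = d·√(n/2) ⇒ n = 2(δ/d)² = 2 × (2.319 / 0.5738)² = 32.68.
Round up to the next whole unit.

n = 33 per group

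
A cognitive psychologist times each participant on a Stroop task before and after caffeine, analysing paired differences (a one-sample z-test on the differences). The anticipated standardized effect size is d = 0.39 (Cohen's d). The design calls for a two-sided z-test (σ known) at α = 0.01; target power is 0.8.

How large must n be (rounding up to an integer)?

Set Φ(δ − 2.576) = 0.8; then δ − 2.576 = Φ⁻¹(0.8) = 0.842, giving δ = 3.417.
(Ignoring the negligible lower-tail rejection probability gives the usual closed-form inversion.)
δ = d·√n ⇒ n = (δ/d)² = (3.417 / 0.39)² = 76.78.
Round up to the next whole unit.

n = 77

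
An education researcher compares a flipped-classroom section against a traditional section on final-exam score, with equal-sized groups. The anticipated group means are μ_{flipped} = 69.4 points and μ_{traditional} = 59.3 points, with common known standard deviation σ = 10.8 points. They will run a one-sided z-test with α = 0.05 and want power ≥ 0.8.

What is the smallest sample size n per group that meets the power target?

Standardized effect: d = |μ_{flipped} − μ_{traditional}| / σ = |69.4 − 59.3| / 10.8 = 0.9352
Set Φ(δ − 1.645) = 0.8; then δ − 1.645 = Φ⁻¹(0.8) = 0.842, giving δ = 2.486.
δ = d·√(n/2) ⇒ n = 2(δ/d)² = 2 × (2.486 / 0.9352)² = 14.14.
Rounding up, n = 15 per group.

n = 15 per group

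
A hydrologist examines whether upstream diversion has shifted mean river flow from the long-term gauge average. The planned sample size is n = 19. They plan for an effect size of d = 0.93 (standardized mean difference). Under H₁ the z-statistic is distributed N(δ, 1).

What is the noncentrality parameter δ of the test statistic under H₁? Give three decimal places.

δ ≈ 4.054

δ = d·√n = 0.93 × √19 = 4.0538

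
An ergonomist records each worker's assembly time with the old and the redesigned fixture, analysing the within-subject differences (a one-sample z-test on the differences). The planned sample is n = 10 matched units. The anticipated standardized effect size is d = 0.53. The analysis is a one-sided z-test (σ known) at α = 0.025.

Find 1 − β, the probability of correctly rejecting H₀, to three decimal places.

Noncentrality parameter: δ = d·√n = 0.53 × √10 = 1.6760
Critical value for a one-sided test at α = 0.025: z_α = 1.960.
Power = Φ(δ − 1.960) = Φ(-0.284) = 0.3882.

Power ≈ 0.388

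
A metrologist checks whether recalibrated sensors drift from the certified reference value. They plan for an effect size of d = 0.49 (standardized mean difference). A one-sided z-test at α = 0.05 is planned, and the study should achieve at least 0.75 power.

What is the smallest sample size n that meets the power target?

Set Φ(δ − 1.645) = 0.75; then δ − 1.645 = Φ⁻¹(0.75) = 0.674, giving δ = 2.319.
δ = d·√n ⇒ n = (δ/d)² = (2.319 / 0.49)² = 22.40.
Round up to the next whole unit.

n = 23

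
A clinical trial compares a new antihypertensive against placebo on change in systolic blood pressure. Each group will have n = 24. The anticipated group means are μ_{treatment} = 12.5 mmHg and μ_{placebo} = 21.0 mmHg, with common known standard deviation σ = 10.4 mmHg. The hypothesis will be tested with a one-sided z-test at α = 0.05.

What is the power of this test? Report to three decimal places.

Standardized effect: d = |μ_{treatment} − μ_{placebo}| / σ = |12.5 − 21.0| / 10.4 = 0.8173
Noncentrality parameter: δ = d·√(n/2) = 0.8173 × √(24/2) = 2.8312
Critical value for a one-sided test at α = 0.05: z_α = 1.645.
Power = P(Z > 1.645 − δ) = Φ(1.186) = 0.8823.

Power ≈ 0.882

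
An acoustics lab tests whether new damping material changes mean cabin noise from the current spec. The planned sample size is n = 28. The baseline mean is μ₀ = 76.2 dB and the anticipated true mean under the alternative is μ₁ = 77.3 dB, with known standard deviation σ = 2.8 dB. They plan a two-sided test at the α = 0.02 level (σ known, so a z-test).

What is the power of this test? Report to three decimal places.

Standardized effect: d = |μ₁ − μ₀| / σ = |77.3 − 76.2| / 2.8 = 0.3929
Noncentrality parameter: δ = d·√n = 0.3929 × √28 = 2.0788
Two-sided α = 0.02 → critical value z_{0.01} = 2.326.
Power = Φ(δ − 2.326) + Φ(−δ − 2.326) = Φ(-0.248) + Φ(-4.405) = 0.4022 + 0.0000 = 0.4022.

Power ≈ 0.402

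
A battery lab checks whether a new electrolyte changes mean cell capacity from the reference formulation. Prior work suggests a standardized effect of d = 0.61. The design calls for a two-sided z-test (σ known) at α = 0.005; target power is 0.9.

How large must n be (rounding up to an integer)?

n = 45

For power 0.9 need Φ(δ − z_{0.0025}) = 0.9, so δ = z_{0.0025} + z_{0.10} = 2.807 + 1.282 = 4.089.
(For δ > 0 the lower-tail rejection region contributes negligibly to power, so the one-term inversion is standard.)
δ = d·√n ⇒ n = (δ/d)² = (4.089 / 0.61)² = 44.92.
Round up to the next whole unit.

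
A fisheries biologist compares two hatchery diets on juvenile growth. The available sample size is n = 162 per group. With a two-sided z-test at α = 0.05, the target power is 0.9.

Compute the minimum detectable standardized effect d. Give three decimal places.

d ≈ 0.360

Need Φ(δ − 1.960) = 0.9, so δ = 1.960 + 1.282 = 3.242.
(The second rejection-region term Φ(−δ − z_{α/2}) is negligible and dropped.)
δ = d·√(n/2) ⇒ d = δ/√(n/2) = 3.242/√(162/2) = 0.3602.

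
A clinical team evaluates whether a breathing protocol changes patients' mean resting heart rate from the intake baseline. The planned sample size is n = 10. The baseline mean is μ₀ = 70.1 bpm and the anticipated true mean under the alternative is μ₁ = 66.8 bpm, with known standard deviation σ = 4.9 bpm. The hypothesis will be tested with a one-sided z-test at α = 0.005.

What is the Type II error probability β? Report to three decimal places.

Standardized effect: d = |μ₁ − μ₀| / σ = |66.8 − 70.1| / 4.9 = 0.6735
Noncentrality parameter: δ = d·√n = 0.6735 × √10 = 2.1297
One-sided α = 0.005 → critical value z_{0.005} = 2.576.
Power = Φ(δ − 2.576) = Φ(-0.446) = 0.3278.
Type II error: β = 1 − power = 1 − 0.3278 = 0.6722.

β ≈ 0.672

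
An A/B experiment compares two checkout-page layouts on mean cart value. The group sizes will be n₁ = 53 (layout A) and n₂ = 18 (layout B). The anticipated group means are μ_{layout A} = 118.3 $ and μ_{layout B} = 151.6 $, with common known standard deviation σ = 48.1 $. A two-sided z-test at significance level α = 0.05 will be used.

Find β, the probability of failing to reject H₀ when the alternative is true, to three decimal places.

Standardized effect: d = |μ_{layout A} − μ_{layout B}| / σ = |118.3 − 151.6| / 48.1 = 0.6923
Noncentrality parameter: δ = d / √(1/n₁ + 1/n₂) = 0.6923 / √(1/53 + 1/18) = 2.5377
Critical value for a two-sided test at α = 0.05: z_{α/2} = 1.960.
Power = Φ(δ − 1.960) + Φ(−δ − 1.960) = Φ(0.578) + Φ(-4.498) = 0.7183 + 0.0000 = 0.7183.
Type II error: β = 1 − power = 1 − 0.7183 = 0.2817.

β ≈ 0.282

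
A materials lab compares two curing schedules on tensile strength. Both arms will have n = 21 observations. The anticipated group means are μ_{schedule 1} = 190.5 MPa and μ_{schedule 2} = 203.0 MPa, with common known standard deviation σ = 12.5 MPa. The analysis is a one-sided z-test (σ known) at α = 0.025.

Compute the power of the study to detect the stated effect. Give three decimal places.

Standardized effect: d = |μ_{schedule 1} − μ_{schedule 2}| / σ = |190.5 − 203.0| / 12.5 = 1.0000
Noncentrality parameter: δ = d·√(n/2) = 1.0000 × √(21/2) = 3.2404
Critical value for a one-sided test at α = 0.025: z_α = 1.960.
Power = P(Z > 1.960 − δ) = Φ(1.280) = 0.8998.

Power ≈ 0.900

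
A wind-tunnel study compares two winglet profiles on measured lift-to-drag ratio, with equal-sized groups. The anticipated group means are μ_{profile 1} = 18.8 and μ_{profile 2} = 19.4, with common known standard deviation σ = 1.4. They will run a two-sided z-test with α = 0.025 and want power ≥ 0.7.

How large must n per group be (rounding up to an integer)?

n = 84 per group

Standardized effect: d = |μ_{profile 1} − μ_{profile 2}| / σ = |18.8 − 19.4| / 1.4 = 0.4286
Set Φ(δ − 2.241) = 0.7; then δ − 2.241 = Φ⁻¹(0.7) = 0.524, giving δ = 2.766.
(Ignoring the negligible lower-tail rejection probability gives the usual closed-form inversion.)
δ = d·√(n/2) ⇒ n = 2(δ/d)² = 2 × (2.766 / 0.4286)² = 83.30.
Rounding up, n = 84 per group.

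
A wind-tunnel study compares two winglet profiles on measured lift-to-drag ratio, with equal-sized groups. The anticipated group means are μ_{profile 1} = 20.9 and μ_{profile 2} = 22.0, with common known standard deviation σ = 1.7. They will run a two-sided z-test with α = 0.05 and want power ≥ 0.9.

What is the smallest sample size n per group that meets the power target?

n = 51 per group

Standardized effect: d = |μ_{profile 1} − μ_{profile 2}| / σ = |20.9 − 22.0| / 1.7 = 0.6471
Set Φ(δ − 1.960) = 0.9; then δ − 1.960 = Φ⁻¹(0.9) = 1.282, giving δ = 3.242.
(For δ > 0 the lower-tail rejection region contributes negligibly to power, so the one-term inversion is standard.)
δ = d·√(n/2) ⇒ n = 2(δ/d)² = 2 × (3.242 / 0.6471)² = 50.19.
Round up to the next whole unit.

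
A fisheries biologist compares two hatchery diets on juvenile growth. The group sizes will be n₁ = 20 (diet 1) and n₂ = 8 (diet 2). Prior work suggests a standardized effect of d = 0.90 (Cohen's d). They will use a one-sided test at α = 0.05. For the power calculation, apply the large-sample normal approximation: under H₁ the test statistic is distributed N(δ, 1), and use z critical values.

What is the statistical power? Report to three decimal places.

Noncentrality parameter: δ = d / √(1/n₁ + 1/n₂) = 0.90 / √(1/20 + 1/8) = 2.1514
One-sided α = 0.05 → critical value z_{0.05} = 1.645.
Power = Φ(δ − 1.645) = Φ(0.507) = 0.6938.

Power ≈ 0.694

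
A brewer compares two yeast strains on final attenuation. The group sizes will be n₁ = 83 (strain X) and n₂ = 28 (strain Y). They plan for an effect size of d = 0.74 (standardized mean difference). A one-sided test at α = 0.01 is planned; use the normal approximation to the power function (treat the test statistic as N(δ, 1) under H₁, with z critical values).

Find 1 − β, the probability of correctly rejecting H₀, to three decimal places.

Noncentrality parameter: δ = d / √(1/n₁ + 1/n₂) = 0.74 / √(1/83 + 1/28) = 3.3860
One-sided α = 0.01 → critical value z_{0.01} = 2.326.
Power = P(Z > 2.326 − δ) = Φ(1.060) = 0.8554.

Power ≈ 0.855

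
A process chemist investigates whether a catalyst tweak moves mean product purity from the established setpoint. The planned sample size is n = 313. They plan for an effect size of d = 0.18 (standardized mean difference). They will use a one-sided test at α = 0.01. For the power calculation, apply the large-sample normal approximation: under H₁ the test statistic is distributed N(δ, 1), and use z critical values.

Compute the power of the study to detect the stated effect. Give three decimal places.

Power ≈ 0.805

Noncentrality parameter: δ = d·√n = 0.18 × √313 = 3.1845
One-sided α = 0.01 → critical value z_{0.01} = 2.326.
Power = Φ(δ − 2.326) = Φ(0.858) = 0.8046.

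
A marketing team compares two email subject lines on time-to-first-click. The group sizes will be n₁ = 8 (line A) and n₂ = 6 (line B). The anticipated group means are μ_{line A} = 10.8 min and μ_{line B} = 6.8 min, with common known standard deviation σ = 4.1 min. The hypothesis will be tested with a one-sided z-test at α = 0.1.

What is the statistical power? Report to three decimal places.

Power ≈ 0.700

Standardized effect: d = |μ_{line A} − μ_{line B}| / σ = |10.8 − 6.8| / 4.1 = 0.9756
Noncentrality parameter: δ = d / √(1/n₁ + 1/n₂) = 0.9756 / √(1/8 + 1/6) = 1.8065
Critical value for a one-sided test at α = 0.1: z_α = 1.282.
Power = Φ(δ − 1.282) = Φ(0.525) = 0.7002.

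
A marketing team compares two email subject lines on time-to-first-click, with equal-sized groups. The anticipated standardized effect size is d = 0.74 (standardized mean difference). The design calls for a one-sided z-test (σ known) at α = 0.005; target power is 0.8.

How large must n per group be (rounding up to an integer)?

For power 0.8 need Φ(δ − z_{0.005}) = 0.8, so δ = z_{0.005} + z_{0.20} = 2.576 + 0.842 = 3.417.
δ = d·√(n/2) ⇒ n = 2(δ/d)² = 2 × (3.417 / 0.74)² = 42.66.
Round up to the next whole unit.

n = 43 per group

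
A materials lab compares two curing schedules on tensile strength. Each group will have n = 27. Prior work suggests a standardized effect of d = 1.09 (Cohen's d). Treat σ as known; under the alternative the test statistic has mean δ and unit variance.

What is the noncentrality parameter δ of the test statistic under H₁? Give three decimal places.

The noncentrality parameter scales effect size by the design's sample-size factor: δ = d·√(n/2) = 1.09 × √(27/2) = 4.0049

δ ≈ 4.005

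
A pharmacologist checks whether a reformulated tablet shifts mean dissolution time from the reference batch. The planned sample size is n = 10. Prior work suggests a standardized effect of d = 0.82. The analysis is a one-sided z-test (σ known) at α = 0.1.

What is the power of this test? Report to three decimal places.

Noncentrality parameter: δ = d·√n = 0.82 × √10 = 2.5931
One-sided α = 0.1 → critical value z_{0.1} = 1.282.
Power = P(Z > 1.282 − δ) = Φ(1.312) = 0.9052.

Power ≈ 0.905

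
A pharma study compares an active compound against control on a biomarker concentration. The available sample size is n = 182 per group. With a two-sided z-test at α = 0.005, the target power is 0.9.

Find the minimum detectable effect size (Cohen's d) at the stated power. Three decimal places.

d ≈ 0.429

Need Φ(δ − 2.807) = 0.9, so δ = 2.807 + 1.282 = 4.089.
(The second rejection-region term Φ(−δ − z_{α/2}) is negligible and dropped.)
δ = d·√(n/2) ⇒ d = δ/√(n/2) = 4.089/√(182/2) = 0.4286.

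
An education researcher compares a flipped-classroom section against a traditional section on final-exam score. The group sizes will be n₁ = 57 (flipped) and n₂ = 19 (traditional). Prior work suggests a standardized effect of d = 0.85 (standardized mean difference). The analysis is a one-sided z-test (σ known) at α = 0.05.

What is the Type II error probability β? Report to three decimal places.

Noncentrality parameter: δ = d / √(1/n₁ + 1/n₂) = 0.85 / √(1/57 + 1/19) = 3.2087
One-sided α = 0.05 → critical value z_{0.05} = 1.645.
Power = P(Z > 1.645 − δ) = Φ(1.564) = 0.9411.
Type II error: β = 1 − power = 1 − 0.9411 = 0.0589.

β ≈ 0.059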